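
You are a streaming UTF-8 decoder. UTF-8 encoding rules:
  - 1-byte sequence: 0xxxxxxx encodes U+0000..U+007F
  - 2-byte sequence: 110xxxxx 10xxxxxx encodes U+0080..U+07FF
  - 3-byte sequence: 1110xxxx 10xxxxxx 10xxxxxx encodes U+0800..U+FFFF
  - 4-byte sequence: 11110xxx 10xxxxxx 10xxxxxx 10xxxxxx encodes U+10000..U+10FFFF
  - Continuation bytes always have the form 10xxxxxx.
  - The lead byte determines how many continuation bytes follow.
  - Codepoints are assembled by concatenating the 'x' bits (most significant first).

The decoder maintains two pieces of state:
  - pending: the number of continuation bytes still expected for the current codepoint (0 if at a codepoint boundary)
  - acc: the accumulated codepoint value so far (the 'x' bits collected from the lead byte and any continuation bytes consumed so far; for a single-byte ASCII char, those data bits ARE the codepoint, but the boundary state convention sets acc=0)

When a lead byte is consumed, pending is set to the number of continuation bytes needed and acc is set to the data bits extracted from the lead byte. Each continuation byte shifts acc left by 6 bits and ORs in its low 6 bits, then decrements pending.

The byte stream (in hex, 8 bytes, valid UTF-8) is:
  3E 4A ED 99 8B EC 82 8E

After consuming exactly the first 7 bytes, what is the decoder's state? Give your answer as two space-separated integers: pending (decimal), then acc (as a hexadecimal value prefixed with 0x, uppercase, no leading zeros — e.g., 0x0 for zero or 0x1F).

Answer: 1 0x302

Derivation:
Byte[0]=3E: 1-byte. pending=0, acc=0x0
Byte[1]=4A: 1-byte. pending=0, acc=0x0
Byte[2]=ED: 3-byte lead. pending=2, acc=0xD
Byte[3]=99: continuation. acc=(acc<<6)|0x19=0x359, pending=1
Byte[4]=8B: continuation. acc=(acc<<6)|0x0B=0xD64B, pending=0
Byte[5]=EC: 3-byte lead. pending=2, acc=0xC
Byte[6]=82: continuation. acc=(acc<<6)|0x02=0x302, pending=1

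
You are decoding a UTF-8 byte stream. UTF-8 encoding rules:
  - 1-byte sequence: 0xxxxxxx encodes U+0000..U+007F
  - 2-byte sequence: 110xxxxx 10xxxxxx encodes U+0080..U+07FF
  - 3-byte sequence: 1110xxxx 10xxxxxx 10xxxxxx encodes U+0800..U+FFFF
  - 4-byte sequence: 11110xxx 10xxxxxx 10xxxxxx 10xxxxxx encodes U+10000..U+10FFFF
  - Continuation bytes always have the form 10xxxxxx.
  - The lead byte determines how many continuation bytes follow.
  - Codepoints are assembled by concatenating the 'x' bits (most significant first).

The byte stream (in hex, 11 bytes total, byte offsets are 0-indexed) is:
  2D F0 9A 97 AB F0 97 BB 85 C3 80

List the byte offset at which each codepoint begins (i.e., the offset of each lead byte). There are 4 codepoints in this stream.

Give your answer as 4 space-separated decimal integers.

Byte[0]=2D: 1-byte ASCII. cp=U+002D
Byte[1]=F0: 4-byte lead, need 3 cont bytes. acc=0x0
Byte[2]=9A: continuation. acc=(acc<<6)|0x1A=0x1A
Byte[3]=97: continuation. acc=(acc<<6)|0x17=0x697
Byte[4]=AB: continuation. acc=(acc<<6)|0x2B=0x1A5EB
Completed: cp=U+1A5EB (starts at byte 1)
Byte[5]=F0: 4-byte lead, need 3 cont bytes. acc=0x0
Byte[6]=97: continuation. acc=(acc<<6)|0x17=0x17
Byte[7]=BB: continuation. acc=(acc<<6)|0x3B=0x5FB
Byte[8]=85: continuation. acc=(acc<<6)|0x05=0x17EC5
Completed: cp=U+17EC5 (starts at byte 5)
Byte[9]=C3: 2-byte lead, need 1 cont bytes. acc=0x3
Byte[10]=80: continuation. acc=(acc<<6)|0x00=0xC0
Completed: cp=U+00C0 (starts at byte 9)

Answer: 0 1 5 9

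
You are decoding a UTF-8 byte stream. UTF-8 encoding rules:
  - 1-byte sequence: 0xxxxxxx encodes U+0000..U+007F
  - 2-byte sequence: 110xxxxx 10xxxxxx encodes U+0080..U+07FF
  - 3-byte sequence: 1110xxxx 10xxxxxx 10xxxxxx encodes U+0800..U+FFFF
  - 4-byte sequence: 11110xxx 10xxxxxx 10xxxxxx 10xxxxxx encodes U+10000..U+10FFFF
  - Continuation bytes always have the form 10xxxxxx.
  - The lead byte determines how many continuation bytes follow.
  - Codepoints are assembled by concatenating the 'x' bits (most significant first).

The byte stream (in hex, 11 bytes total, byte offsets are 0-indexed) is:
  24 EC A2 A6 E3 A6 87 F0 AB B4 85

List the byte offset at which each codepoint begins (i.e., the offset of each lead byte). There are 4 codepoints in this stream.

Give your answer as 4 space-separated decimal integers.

Byte[0]=24: 1-byte ASCII. cp=U+0024
Byte[1]=EC: 3-byte lead, need 2 cont bytes. acc=0xC
Byte[2]=A2: continuation. acc=(acc<<6)|0x22=0x322
Byte[3]=A6: continuation. acc=(acc<<6)|0x26=0xC8A6
Completed: cp=U+C8A6 (starts at byte 1)
Byte[4]=E3: 3-byte lead, need 2 cont bytes. acc=0x3
Byte[5]=A6: continuation. acc=(acc<<6)|0x26=0xE6
Byte[6]=87: continuation. acc=(acc<<6)|0x07=0x3987
Completed: cp=U+3987 (starts at byte 4)
Byte[7]=F0: 4-byte lead, need 3 cont bytes. acc=0x0
Byte[8]=AB: continuation. acc=(acc<<6)|0x2B=0x2B
Byte[9]=B4: continuation. acc=(acc<<6)|0x34=0xAF4
Byte[10]=85: continuation. acc=(acc<<6)|0x05=0x2BD05
Completed: cp=U+2BD05 (starts at byte 7)

Answer: 0 1 4 7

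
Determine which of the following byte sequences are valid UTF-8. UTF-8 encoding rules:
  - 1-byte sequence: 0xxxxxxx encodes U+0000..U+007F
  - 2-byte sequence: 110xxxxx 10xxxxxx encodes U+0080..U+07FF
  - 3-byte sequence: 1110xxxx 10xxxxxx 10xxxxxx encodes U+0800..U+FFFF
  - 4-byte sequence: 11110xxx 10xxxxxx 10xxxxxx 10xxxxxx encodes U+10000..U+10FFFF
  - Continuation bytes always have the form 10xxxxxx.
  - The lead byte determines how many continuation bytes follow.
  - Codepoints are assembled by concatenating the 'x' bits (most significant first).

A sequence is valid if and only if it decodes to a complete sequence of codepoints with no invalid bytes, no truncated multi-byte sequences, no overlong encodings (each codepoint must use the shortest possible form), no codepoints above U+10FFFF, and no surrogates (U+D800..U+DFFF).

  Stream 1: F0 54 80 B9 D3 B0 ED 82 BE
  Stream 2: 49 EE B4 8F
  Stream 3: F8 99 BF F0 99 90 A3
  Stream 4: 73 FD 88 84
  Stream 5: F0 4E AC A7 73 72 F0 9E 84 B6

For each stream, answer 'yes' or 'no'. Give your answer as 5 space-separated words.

Stream 1: error at byte offset 1. INVALID
Stream 2: decodes cleanly. VALID
Stream 3: error at byte offset 0. INVALID
Stream 4: error at byte offset 1. INVALID
Stream 5: error at byte offset 1. INVALID

Answer: no yes no no no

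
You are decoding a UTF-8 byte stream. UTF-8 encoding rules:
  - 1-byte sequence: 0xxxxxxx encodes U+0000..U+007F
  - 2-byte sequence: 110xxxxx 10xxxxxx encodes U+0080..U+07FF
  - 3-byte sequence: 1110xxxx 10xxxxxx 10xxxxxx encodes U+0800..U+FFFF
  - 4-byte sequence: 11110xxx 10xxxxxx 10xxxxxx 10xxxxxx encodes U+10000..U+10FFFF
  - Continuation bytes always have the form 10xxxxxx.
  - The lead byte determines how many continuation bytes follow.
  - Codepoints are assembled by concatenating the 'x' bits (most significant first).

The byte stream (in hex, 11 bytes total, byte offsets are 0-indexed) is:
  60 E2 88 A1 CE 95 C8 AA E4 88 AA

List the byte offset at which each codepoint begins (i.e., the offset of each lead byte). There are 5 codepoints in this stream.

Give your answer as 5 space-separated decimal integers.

Byte[0]=60: 1-byte ASCII. cp=U+0060
Byte[1]=E2: 3-byte lead, need 2 cont bytes. acc=0x2
Byte[2]=88: continuation. acc=(acc<<6)|0x08=0x88
Byte[3]=A1: continuation. acc=(acc<<6)|0x21=0x2221
Completed: cp=U+2221 (starts at byte 1)
Byte[4]=CE: 2-byte lead, need 1 cont bytes. acc=0xE
Byte[5]=95: continuation. acc=(acc<<6)|0x15=0x395
Completed: cp=U+0395 (starts at byte 4)
Byte[6]=C8: 2-byte lead, need 1 cont bytes. acc=0x8
Byte[7]=AA: continuation. acc=(acc<<6)|0x2A=0x22A
Completed: cp=U+022A (starts at byte 6)
Byte[8]=E4: 3-byte lead, need 2 cont bytes. acc=0x4
Byte[9]=88: continuation. acc=(acc<<6)|0x08=0x108
Byte[10]=AA: continuation. acc=(acc<<6)|0x2A=0x422A
Completed: cp=U+422A (starts at byte 8)

Answer: 0 1 4 6 8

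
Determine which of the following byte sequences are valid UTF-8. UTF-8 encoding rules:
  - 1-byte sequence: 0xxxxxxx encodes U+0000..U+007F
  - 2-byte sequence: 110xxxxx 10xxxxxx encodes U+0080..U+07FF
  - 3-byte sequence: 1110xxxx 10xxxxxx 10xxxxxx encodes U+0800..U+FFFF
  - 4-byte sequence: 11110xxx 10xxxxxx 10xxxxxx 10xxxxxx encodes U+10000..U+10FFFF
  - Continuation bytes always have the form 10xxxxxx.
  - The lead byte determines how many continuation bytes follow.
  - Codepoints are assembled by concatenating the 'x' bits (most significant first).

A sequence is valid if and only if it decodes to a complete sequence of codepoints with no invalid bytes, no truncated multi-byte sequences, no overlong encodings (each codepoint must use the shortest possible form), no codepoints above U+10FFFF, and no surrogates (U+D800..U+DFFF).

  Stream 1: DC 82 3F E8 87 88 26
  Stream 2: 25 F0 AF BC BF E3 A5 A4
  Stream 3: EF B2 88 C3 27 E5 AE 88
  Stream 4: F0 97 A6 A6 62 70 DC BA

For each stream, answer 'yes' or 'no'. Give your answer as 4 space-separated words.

Answer: yes yes no yes

Derivation:
Stream 1: decodes cleanly. VALID
Stream 2: decodes cleanly. VALID
Stream 3: error at byte offset 4. INVALID
Stream 4: decodes cleanly. VALID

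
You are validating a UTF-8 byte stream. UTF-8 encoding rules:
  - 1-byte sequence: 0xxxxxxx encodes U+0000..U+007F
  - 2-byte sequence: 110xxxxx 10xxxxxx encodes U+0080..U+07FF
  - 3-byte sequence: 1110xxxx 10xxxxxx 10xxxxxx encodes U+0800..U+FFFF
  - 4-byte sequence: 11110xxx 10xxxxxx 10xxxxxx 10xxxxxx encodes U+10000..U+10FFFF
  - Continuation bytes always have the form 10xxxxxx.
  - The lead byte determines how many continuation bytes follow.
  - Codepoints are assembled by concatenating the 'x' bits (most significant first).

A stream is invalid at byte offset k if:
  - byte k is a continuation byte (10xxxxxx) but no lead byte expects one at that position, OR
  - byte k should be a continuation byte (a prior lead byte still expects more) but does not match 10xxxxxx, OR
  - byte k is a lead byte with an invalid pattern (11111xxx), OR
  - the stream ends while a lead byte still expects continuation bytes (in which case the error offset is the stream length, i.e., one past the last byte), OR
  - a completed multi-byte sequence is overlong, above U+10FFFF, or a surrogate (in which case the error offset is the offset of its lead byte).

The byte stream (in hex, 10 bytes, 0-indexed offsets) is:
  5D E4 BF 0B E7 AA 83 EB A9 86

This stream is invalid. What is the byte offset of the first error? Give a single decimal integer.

Answer: 3

Derivation:
Byte[0]=5D: 1-byte ASCII. cp=U+005D
Byte[1]=E4: 3-byte lead, need 2 cont bytes. acc=0x4
Byte[2]=BF: continuation. acc=(acc<<6)|0x3F=0x13F
Byte[3]=0B: expected 10xxxxxx continuation. INVALID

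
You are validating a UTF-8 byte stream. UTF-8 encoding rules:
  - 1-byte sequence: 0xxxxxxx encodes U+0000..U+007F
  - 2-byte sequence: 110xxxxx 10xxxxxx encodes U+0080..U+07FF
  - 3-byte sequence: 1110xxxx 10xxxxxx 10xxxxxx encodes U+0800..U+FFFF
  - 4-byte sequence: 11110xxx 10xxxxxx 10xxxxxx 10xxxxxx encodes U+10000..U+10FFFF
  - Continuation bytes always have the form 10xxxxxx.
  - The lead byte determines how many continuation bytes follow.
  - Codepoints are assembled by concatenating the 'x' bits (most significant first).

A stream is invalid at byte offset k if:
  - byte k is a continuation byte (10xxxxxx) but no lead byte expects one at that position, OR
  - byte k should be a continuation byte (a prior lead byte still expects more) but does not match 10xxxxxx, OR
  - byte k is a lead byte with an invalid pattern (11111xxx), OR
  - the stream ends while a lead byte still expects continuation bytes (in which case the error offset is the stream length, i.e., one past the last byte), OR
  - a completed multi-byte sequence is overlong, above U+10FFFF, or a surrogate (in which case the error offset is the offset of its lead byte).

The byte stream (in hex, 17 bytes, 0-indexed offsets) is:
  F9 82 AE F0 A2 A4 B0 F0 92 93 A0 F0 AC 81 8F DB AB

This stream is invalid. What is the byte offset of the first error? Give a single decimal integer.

Answer: 0

Derivation:
Byte[0]=F9: INVALID lead byte (not 0xxx/110x/1110/11110)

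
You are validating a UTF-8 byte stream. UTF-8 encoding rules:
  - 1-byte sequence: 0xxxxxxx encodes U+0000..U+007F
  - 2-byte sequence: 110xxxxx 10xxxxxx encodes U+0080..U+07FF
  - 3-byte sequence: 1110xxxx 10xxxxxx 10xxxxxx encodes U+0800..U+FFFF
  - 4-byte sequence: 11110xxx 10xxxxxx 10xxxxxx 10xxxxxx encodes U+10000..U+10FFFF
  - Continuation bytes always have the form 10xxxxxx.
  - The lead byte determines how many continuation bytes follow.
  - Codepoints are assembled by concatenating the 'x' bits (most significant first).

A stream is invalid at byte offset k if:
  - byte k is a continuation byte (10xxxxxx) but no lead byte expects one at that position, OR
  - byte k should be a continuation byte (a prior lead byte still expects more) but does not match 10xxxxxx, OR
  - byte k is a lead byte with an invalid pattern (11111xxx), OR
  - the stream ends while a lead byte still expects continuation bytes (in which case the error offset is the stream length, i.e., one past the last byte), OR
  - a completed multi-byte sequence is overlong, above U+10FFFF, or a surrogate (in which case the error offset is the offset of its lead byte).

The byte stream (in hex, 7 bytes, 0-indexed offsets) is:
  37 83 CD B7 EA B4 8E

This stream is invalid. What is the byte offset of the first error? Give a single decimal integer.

Byte[0]=37: 1-byte ASCII. cp=U+0037
Byte[1]=83: INVALID lead byte (not 0xxx/110x/1110/11110)

Answer: 1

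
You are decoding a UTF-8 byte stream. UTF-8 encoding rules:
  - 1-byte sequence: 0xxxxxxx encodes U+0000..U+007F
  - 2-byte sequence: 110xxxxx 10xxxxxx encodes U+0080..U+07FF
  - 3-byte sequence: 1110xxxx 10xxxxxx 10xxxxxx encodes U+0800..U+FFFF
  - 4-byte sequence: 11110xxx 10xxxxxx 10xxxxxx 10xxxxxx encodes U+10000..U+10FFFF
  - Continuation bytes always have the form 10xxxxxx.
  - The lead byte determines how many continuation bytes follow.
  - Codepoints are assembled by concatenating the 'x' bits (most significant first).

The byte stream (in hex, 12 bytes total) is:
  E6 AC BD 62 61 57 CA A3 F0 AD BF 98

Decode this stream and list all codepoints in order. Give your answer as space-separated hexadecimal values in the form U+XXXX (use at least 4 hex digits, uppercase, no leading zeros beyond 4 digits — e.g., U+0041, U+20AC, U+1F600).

Byte[0]=E6: 3-byte lead, need 2 cont bytes. acc=0x6
Byte[1]=AC: continuation. acc=(acc<<6)|0x2C=0x1AC
Byte[2]=BD: continuation. acc=(acc<<6)|0x3D=0x6B3D
Completed: cp=U+6B3D (starts at byte 0)
Byte[3]=62: 1-byte ASCII. cp=U+0062
Byte[4]=61: 1-byte ASCII. cp=U+0061
Byte[5]=57: 1-byte ASCII. cp=U+0057
Byte[6]=CA: 2-byte lead, need 1 cont bytes. acc=0xA
Byte[7]=A3: continuation. acc=(acc<<6)|0x23=0x2A3
Completed: cp=U+02A3 (starts at byte 6)
Byte[8]=F0: 4-byte lead, need 3 cont bytes. acc=0x0
Byte[9]=AD: continuation. acc=(acc<<6)|0x2D=0x2D
Byte[10]=BF: continuation. acc=(acc<<6)|0x3F=0xB7F
Byte[11]=98: continuation. acc=(acc<<6)|0x18=0x2DFD8
Completed: cp=U+2DFD8 (starts at byte 8)

Answer: U+6B3D U+0062 U+0061 U+0057 U+02A3 U+2DFD8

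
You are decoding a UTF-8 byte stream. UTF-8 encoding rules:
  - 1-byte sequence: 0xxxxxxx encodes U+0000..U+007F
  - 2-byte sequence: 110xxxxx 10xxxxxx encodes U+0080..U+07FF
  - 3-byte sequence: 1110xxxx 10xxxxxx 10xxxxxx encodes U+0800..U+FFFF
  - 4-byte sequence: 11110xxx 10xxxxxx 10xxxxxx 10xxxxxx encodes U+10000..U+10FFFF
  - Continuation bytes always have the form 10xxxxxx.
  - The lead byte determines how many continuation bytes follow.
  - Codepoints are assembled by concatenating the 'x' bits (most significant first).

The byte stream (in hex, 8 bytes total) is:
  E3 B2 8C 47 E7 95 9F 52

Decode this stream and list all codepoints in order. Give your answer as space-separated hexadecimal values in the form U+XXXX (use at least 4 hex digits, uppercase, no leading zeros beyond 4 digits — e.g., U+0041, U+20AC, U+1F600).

Byte[0]=E3: 3-byte lead, need 2 cont bytes. acc=0x3
Byte[1]=B2: continuation. acc=(acc<<6)|0x32=0xF2
Byte[2]=8C: continuation. acc=(acc<<6)|0x0C=0x3C8C
Completed: cp=U+3C8C (starts at byte 0)
Byte[3]=47: 1-byte ASCII. cp=U+0047
Byte[4]=E7: 3-byte lead, need 2 cont bytes. acc=0x7
Byte[5]=95: continuation. acc=(acc<<6)|0x15=0x1D5
Byte[6]=9F: continuation. acc=(acc<<6)|0x1F=0x755F
Completed: cp=U+755F (starts at byte 4)
Byte[7]=52: 1-byte ASCII. cp=U+0052

Answer: U+3C8C U+0047 U+755F U+0052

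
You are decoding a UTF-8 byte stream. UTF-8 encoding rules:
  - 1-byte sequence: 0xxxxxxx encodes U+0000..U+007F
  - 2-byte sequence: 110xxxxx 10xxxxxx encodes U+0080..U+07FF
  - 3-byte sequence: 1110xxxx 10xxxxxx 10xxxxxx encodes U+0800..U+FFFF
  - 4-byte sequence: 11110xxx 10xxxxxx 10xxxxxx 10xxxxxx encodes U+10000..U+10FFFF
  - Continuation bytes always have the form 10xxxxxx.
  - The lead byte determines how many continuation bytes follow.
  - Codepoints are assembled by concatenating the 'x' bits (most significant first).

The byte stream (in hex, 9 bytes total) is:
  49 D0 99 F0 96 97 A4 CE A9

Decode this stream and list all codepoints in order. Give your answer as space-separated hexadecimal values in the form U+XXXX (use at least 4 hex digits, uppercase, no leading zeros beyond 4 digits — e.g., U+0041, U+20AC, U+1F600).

Byte[0]=49: 1-byte ASCII. cp=U+0049
Byte[1]=D0: 2-byte lead, need 1 cont bytes. acc=0x10
Byte[2]=99: continuation. acc=(acc<<6)|0x19=0x419
Completed: cp=U+0419 (starts at byte 1)
Byte[3]=F0: 4-byte lead, need 3 cont bytes. acc=0x0
Byte[4]=96: continuation. acc=(acc<<6)|0x16=0x16
Byte[5]=97: continuation. acc=(acc<<6)|0x17=0x597
Byte[6]=A4: continuation. acc=(acc<<6)|0x24=0x165E4
Completed: cp=U+165E4 (starts at byte 3)
Byte[7]=CE: 2-byte lead, need 1 cont bytes. acc=0xE
Byte[8]=A9: continuation. acc=(acc<<6)|0x29=0x3A9
Completed: cp=U+03A9 (starts at byte 7)

Answer: U+0049 U+0419 U+165E4 U+03A9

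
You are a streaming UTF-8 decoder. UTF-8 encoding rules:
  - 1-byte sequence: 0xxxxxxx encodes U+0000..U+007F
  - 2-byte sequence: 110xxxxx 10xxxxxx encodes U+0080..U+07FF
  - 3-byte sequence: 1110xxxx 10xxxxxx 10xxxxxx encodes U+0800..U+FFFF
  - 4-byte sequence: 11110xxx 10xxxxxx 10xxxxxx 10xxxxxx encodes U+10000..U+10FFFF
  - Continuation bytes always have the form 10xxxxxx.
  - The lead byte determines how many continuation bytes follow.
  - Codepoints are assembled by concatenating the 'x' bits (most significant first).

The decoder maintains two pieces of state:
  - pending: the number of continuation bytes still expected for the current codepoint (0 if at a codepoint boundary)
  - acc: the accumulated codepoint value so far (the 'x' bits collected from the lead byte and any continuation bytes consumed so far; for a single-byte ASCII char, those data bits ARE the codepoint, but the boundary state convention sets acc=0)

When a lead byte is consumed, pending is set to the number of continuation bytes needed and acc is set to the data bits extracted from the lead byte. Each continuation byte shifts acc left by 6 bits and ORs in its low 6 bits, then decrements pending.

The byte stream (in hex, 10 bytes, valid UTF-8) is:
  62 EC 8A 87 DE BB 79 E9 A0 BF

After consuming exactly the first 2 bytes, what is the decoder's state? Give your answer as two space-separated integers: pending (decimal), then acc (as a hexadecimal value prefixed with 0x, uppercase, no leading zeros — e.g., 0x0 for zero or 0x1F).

Byte[0]=62: 1-byte. pending=0, acc=0x0
Byte[1]=EC: 3-byte lead. pending=2, acc=0xC

Answer: 2 0xC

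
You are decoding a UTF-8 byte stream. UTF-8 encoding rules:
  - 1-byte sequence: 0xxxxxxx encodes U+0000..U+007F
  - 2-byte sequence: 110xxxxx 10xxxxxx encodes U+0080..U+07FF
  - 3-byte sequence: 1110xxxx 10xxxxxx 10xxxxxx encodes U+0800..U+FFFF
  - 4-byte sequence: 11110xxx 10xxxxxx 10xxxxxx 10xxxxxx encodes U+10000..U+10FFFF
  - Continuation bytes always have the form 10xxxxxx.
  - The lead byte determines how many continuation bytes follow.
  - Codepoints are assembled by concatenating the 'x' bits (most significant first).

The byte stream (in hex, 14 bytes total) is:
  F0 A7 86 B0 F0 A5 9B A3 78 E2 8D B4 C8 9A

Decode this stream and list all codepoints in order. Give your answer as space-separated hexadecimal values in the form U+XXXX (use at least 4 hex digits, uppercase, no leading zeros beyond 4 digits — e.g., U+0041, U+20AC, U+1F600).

Answer: U+271B0 U+256E3 U+0078 U+2374 U+021A

Derivation:
Byte[0]=F0: 4-byte lead, need 3 cont bytes. acc=0x0
Byte[1]=A7: continuation. acc=(acc<<6)|0x27=0x27
Byte[2]=86: continuation. acc=(acc<<6)|0x06=0x9C6
Byte[3]=B0: continuation. acc=(acc<<6)|0x30=0x271B0
Completed: cp=U+271B0 (starts at byte 0)
Byte[4]=F0: 4-byte lead, need 3 cont bytes. acc=0x0
Byte[5]=A5: continuation. acc=(acc<<6)|0x25=0x25
Byte[6]=9B: continuation. acc=(acc<<6)|0x1B=0x95B
Byte[7]=A3: continuation. acc=(acc<<6)|0x23=0x256E3
Completed: cp=U+256E3 (starts at byte 4)
Byte[8]=78: 1-byte ASCII. cp=U+0078
Byte[9]=E2: 3-byte lead, need 2 cont bytes. acc=0x2
Byte[10]=8D: continuation. acc=(acc<<6)|0x0D=0x8D
Byte[11]=B4: continuation. acc=(acc<<6)|0x34=0x2374
Completed: cp=U+2374 (starts at byte 9)
Byte[12]=C8: 2-byte lead, need 1 cont bytes. acc=0x8
Byte[13]=9A: continuation. acc=(acc<<6)|0x1A=0x21A
Completed: cp=U+021A (starts at byte 12)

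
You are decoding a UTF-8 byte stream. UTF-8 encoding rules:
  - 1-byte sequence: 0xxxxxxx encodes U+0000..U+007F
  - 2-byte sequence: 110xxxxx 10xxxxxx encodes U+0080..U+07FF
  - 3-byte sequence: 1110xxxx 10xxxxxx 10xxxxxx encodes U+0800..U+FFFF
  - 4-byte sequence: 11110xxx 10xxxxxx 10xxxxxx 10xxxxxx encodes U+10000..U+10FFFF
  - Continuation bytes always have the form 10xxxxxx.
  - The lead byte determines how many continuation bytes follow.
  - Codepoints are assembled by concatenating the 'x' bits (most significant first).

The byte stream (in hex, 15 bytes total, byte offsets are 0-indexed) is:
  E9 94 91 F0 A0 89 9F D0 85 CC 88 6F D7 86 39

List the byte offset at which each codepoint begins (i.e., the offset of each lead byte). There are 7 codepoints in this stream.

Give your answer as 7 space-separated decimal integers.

Byte[0]=E9: 3-byte lead, need 2 cont bytes. acc=0x9
Byte[1]=94: continuation. acc=(acc<<6)|0x14=0x254
Byte[2]=91: continuation. acc=(acc<<6)|0x11=0x9511
Completed: cp=U+9511 (starts at byte 0)
Byte[3]=F0: 4-byte lead, need 3 cont bytes. acc=0x0
Byte[4]=A0: continuation. acc=(acc<<6)|0x20=0x20
Byte[5]=89: continuation. acc=(acc<<6)|0x09=0x809
Byte[6]=9F: continuation. acc=(acc<<6)|0x1F=0x2025F
Completed: cp=U+2025F (starts at byte 3)
Byte[7]=D0: 2-byte lead, need 1 cont bytes. acc=0x10
Byte[8]=85: continuation. acc=(acc<<6)|0x05=0x405
Completed: cp=U+0405 (starts at byte 7)
Byte[9]=CC: 2-byte lead, need 1 cont bytes. acc=0xC
Byte[10]=88: continuation. acc=(acc<<6)|0x08=0x308
Completed: cp=U+0308 (starts at byte 9)
Byte[11]=6F: 1-byte ASCII. cp=U+006F
Byte[12]=D7: 2-byte lead, need 1 cont bytes. acc=0x17
Byte[13]=86: continuation. acc=(acc<<6)|0x06=0x5C6
Completed: cp=U+05C6 (starts at byte 12)
Byte[14]=39: 1-byte ASCII. cp=U+0039

Answer: 0 3 7 9 11 12 14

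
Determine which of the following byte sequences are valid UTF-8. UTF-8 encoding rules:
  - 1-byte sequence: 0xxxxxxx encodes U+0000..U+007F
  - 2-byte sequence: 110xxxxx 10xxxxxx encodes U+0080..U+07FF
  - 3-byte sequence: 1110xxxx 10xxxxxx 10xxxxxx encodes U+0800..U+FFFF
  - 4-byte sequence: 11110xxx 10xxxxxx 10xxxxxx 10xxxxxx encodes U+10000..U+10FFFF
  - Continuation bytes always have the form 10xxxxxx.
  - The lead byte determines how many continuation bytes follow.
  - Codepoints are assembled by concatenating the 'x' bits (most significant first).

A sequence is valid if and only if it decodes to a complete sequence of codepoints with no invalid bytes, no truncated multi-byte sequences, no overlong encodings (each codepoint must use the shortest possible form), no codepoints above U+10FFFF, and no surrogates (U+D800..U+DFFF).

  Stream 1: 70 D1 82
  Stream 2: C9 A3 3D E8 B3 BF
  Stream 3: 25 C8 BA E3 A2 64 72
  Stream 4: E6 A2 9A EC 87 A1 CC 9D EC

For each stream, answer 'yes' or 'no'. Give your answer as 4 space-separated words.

Answer: yes yes no no

Derivation:
Stream 1: decodes cleanly. VALID
Stream 2: decodes cleanly. VALID
Stream 3: error at byte offset 5. INVALID
Stream 4: error at byte offset 9. INVALID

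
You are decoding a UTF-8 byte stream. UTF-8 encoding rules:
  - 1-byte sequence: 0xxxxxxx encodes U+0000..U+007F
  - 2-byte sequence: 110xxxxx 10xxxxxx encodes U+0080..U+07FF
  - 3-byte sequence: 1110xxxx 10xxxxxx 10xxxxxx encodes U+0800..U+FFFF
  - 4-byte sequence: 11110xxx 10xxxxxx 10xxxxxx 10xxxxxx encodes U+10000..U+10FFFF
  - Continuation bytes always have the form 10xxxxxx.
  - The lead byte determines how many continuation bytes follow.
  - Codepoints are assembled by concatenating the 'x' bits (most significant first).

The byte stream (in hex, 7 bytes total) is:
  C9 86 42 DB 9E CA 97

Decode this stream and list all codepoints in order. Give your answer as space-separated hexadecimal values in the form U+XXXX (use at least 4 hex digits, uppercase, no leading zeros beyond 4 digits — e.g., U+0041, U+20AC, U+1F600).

Byte[0]=C9: 2-byte lead, need 1 cont bytes. acc=0x9
Byte[1]=86: continuation. acc=(acc<<6)|0x06=0x246
Completed: cp=U+0246 (starts at byte 0)
Byte[2]=42: 1-byte ASCII. cp=U+0042
Byte[3]=DB: 2-byte lead, need 1 cont bytes. acc=0x1B
Byte[4]=9E: continuation. acc=(acc<<6)|0x1E=0x6DE
Completed: cp=U+06DE (starts at byte 3)
Byte[5]=CA: 2-byte lead, need 1 cont bytes. acc=0xA
Byte[6]=97: continuation. acc=(acc<<6)|0x17=0x297
Completed: cp=U+0297 (starts at byte 5)

Answer: U+0246 U+0042 U+06DE U+0297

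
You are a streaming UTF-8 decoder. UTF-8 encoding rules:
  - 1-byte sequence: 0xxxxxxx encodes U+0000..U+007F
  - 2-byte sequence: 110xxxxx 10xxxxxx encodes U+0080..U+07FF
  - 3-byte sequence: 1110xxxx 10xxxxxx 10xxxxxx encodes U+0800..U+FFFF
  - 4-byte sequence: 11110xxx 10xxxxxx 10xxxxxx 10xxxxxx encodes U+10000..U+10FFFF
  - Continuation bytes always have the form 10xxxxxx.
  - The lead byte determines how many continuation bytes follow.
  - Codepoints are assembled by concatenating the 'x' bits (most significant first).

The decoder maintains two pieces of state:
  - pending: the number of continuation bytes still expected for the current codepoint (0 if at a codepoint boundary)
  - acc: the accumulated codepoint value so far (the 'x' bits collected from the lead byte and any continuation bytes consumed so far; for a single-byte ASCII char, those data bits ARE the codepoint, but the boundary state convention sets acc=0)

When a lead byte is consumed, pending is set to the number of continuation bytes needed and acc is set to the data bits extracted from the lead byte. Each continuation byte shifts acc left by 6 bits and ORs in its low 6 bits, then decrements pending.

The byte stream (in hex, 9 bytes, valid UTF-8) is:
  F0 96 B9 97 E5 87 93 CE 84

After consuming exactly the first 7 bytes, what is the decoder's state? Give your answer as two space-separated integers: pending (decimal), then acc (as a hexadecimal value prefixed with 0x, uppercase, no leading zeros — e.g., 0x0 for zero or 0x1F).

Answer: 0 0x51D3

Derivation:
Byte[0]=F0: 4-byte lead. pending=3, acc=0x0
Byte[1]=96: continuation. acc=(acc<<6)|0x16=0x16, pending=2
Byte[2]=B9: continuation. acc=(acc<<6)|0x39=0x5B9, pending=1
Byte[3]=97: continuation. acc=(acc<<6)|0x17=0x16E57, pending=0
Byte[4]=E5: 3-byte lead. pending=2, acc=0x5
Byte[5]=87: continuation. acc=(acc<<6)|0x07=0x147, pending=1
Byte[6]=93: continuation. acc=(acc<<6)|0x13=0x51D3, pending=0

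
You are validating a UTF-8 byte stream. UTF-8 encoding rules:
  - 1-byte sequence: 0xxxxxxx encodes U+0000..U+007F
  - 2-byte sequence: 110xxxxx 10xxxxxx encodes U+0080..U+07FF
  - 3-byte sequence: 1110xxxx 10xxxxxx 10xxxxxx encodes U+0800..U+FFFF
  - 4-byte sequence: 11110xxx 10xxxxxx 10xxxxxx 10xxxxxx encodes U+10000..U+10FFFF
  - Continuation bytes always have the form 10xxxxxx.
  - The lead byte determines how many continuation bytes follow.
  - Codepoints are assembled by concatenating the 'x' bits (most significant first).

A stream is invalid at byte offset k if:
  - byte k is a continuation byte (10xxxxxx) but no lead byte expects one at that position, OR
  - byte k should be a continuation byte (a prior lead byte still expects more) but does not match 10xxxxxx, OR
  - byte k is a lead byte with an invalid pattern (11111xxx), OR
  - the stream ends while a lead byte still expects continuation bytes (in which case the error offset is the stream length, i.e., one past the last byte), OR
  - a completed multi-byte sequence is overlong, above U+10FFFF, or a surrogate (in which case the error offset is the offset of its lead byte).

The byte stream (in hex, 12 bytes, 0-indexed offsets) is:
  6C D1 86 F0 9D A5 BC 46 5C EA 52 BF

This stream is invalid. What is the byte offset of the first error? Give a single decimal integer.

Answer: 10

Derivation:
Byte[0]=6C: 1-byte ASCII. cp=U+006C
Byte[1]=D1: 2-byte lead, need 1 cont bytes. acc=0x11
Byte[2]=86: continuation. acc=(acc<<6)|0x06=0x446
Completed: cp=U+0446 (starts at byte 1)
Byte[3]=F0: 4-byte lead, need 3 cont bytes. acc=0x0
Byte[4]=9D: continuation. acc=(acc<<6)|0x1D=0x1D
Byte[5]=A5: continuation. acc=(acc<<6)|0x25=0x765
Byte[6]=BC: continuation. acc=(acc<<6)|0x3C=0x1D97C
Completed: cp=U+1D97C (starts at byte 3)
Byte[7]=46: 1-byte ASCII. cp=U+0046
Byte[8]=5C: 1-byte ASCII. cp=U+005C
Byte[9]=EA: 3-byte lead, need 2 cont bytes. acc=0xA
Byte[10]=52: expected 10xxxxxx continuation. INVALID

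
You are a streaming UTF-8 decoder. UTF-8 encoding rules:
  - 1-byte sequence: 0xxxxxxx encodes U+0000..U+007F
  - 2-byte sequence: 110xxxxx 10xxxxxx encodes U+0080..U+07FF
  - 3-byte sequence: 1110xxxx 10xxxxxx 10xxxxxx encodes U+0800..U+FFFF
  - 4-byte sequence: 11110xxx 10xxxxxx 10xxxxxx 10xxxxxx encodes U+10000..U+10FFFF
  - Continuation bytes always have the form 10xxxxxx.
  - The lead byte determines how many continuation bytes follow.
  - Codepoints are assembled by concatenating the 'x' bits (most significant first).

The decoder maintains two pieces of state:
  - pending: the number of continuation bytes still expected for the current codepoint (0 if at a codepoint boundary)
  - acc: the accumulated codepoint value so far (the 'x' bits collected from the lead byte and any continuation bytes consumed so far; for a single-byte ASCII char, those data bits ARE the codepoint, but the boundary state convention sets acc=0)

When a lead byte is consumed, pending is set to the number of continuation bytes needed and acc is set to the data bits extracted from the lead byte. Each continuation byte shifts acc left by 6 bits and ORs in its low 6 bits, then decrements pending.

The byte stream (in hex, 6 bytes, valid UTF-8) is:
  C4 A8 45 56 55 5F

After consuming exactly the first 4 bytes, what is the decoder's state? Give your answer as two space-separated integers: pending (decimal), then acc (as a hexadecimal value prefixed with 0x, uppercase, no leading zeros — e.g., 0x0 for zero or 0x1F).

Byte[0]=C4: 2-byte lead. pending=1, acc=0x4
Byte[1]=A8: continuation. acc=(acc<<6)|0x28=0x128, pending=0
Byte[2]=45: 1-byte. pending=0, acc=0x0
Byte[3]=56: 1-byte. pending=0, acc=0x0

Answer: 0 0x0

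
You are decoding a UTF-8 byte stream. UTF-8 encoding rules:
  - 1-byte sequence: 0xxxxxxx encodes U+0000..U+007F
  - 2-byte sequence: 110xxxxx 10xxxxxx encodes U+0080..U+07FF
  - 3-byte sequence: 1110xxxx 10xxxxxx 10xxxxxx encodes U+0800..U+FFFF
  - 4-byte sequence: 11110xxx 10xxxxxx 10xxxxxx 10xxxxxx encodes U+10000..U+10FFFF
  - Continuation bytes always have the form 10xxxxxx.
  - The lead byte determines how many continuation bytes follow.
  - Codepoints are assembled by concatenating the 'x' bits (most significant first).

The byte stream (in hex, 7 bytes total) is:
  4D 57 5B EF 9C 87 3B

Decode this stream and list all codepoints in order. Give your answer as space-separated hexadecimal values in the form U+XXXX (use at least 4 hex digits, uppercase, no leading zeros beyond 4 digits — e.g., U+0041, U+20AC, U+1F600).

Byte[0]=4D: 1-byte ASCII. cp=U+004D
Byte[1]=57: 1-byte ASCII. cp=U+0057
Byte[2]=5B: 1-byte ASCII. cp=U+005B
Byte[3]=EF: 3-byte lead, need 2 cont bytes. acc=0xF
Byte[4]=9C: continuation. acc=(acc<<6)|0x1C=0x3DC
Byte[5]=87: continuation. acc=(acc<<6)|0x07=0xF707
Completed: cp=U+F707 (starts at byte 3)
Byte[6]=3B: 1-byte ASCII. cp=U+003B

Answer: U+004D U+0057 U+005B U+F707 U+003B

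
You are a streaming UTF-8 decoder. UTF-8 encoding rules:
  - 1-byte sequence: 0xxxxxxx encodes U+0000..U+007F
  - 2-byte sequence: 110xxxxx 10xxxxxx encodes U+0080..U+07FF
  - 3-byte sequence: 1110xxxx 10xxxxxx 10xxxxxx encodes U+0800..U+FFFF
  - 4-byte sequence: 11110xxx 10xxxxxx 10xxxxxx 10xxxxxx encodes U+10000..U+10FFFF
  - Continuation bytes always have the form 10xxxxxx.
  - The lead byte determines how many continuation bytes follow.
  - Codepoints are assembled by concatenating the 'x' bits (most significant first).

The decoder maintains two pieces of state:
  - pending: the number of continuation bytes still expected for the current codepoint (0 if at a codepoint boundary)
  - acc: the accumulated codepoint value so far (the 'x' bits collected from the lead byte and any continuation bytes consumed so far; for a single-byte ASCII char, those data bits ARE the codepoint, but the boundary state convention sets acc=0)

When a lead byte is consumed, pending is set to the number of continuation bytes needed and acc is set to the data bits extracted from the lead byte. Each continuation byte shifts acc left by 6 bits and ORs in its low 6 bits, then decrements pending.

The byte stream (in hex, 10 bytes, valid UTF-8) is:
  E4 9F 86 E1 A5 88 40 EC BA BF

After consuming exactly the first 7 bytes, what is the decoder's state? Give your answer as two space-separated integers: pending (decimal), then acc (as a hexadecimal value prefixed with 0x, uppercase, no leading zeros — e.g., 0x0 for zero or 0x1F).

Byte[0]=E4: 3-byte lead. pending=2, acc=0x4
Byte[1]=9F: continuation. acc=(acc<<6)|0x1F=0x11F, pending=1
Byte[2]=86: continuation. acc=(acc<<6)|0x06=0x47C6, pending=0
Byte[3]=E1: 3-byte lead. pending=2, acc=0x1
Byte[4]=A5: continuation. acc=(acc<<6)|0x25=0x65, pending=1
Byte[5]=88: continuation. acc=(acc<<6)|0x08=0x1948, pending=0
Byte[6]=40: 1-byte. pending=0, acc=0x0

Answer: 0 0x0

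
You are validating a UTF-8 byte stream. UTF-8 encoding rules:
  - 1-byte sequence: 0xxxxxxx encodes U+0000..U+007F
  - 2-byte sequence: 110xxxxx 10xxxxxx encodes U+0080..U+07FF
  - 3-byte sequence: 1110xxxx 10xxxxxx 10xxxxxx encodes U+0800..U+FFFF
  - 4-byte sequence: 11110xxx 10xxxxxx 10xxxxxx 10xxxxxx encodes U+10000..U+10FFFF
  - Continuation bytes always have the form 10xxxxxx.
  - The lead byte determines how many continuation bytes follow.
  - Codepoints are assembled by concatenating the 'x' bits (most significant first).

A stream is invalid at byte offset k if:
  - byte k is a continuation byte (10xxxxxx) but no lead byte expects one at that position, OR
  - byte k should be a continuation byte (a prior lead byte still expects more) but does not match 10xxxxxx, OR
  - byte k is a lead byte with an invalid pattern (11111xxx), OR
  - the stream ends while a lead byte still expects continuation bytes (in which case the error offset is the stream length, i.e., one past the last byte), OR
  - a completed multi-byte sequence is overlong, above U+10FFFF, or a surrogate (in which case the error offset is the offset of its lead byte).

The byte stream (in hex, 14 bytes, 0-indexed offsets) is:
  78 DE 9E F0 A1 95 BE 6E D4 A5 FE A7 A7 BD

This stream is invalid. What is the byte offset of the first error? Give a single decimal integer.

Answer: 10

Derivation:
Byte[0]=78: 1-byte ASCII. cp=U+0078
Byte[1]=DE: 2-byte lead, need 1 cont bytes. acc=0x1E
Byte[2]=9E: continuation. acc=(acc<<6)|0x1E=0x79E
Completed: cp=U+079E (starts at byte 1)
Byte[3]=F0: 4-byte lead, need 3 cont bytes. acc=0x0
Byte[4]=A1: continuation. acc=(acc<<6)|0x21=0x21
Byte[5]=95: continuation. acc=(acc<<6)|0x15=0x855
Byte[6]=BE: continuation. acc=(acc<<6)|0x3E=0x2157E
Completed: cp=U+2157E (starts at byte 3)
Byte[7]=6E: 1-byte ASCII. cp=U+006E
Byte[8]=D4: 2-byte lead, need 1 cont bytes. acc=0x14
Byte[9]=A5: continuation. acc=(acc<<6)|0x25=0x525
Completed: cp=U+0525 (starts at byte 8)
Byte[10]=FE: INVALID lead byte (not 0xxx/110x/1110/11110)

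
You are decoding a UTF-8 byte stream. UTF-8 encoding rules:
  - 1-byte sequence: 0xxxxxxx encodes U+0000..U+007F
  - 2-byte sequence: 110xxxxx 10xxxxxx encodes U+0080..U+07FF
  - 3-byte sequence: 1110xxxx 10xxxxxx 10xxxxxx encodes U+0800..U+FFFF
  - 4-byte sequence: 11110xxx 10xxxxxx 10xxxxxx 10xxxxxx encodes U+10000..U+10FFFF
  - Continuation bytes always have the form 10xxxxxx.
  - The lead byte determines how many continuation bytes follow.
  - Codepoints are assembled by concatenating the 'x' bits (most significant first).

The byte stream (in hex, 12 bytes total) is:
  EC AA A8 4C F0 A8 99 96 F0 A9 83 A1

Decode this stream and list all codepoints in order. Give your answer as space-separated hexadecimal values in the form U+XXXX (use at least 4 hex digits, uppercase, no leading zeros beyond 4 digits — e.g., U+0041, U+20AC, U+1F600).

Byte[0]=EC: 3-byte lead, need 2 cont bytes. acc=0xC
Byte[1]=AA: continuation. acc=(acc<<6)|0x2A=0x32A
Byte[2]=A8: continuation. acc=(acc<<6)|0x28=0xCAA8
Completed: cp=U+CAA8 (starts at byte 0)
Byte[3]=4C: 1-byte ASCII. cp=U+004C
Byte[4]=F0: 4-byte lead, need 3 cont bytes. acc=0x0
Byte[5]=A8: continuation. acc=(acc<<6)|0x28=0x28
Byte[6]=99: continuation. acc=(acc<<6)|0x19=0xA19
Byte[7]=96: continuation. acc=(acc<<6)|0x16=0x28656
Completed: cp=U+28656 (starts at byte 4)
Byte[8]=F0: 4-byte lead, need 3 cont bytes. acc=0x0
Byte[9]=A9: continuation. acc=(acc<<6)|0x29=0x29
Byte[10]=83: continuation. acc=(acc<<6)|0x03=0xA43
Byte[11]=A1: continuation. acc=(acc<<6)|0x21=0x290E1
Completed: cp=U+290E1 (starts at byte 8)

Answer: U+CAA8 U+004C U+28656 U+290E1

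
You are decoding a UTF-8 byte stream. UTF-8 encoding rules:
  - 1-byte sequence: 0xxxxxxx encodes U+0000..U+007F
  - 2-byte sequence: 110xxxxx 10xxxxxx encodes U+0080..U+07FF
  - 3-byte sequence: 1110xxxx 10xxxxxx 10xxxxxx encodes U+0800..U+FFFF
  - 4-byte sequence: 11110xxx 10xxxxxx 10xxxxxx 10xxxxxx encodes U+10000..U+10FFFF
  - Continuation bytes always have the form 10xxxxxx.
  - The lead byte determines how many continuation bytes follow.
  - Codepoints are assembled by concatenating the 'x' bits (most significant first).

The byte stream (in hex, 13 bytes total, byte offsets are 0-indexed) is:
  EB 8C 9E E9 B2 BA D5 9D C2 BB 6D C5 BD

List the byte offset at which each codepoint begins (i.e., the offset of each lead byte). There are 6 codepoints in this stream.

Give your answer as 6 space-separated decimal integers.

Answer: 0 3 6 8 10 11

Derivation:
Byte[0]=EB: 3-byte lead, need 2 cont bytes. acc=0xB
Byte[1]=8C: continuation. acc=(acc<<6)|0x0C=0x2CC
Byte[2]=9E: continuation. acc=(acc<<6)|0x1E=0xB31E
Completed: cp=U+B31E (starts at byte 0)
Byte[3]=E9: 3-byte lead, need 2 cont bytes. acc=0x9
Byte[4]=B2: continuation. acc=(acc<<6)|0x32=0x272
Byte[5]=BA: continuation. acc=(acc<<6)|0x3A=0x9CBA
Completed: cp=U+9CBA (starts at byte 3)
Byte[6]=D5: 2-byte lead, need 1 cont bytes. acc=0x15
Byte[7]=9D: continuation. acc=(acc<<6)|0x1D=0x55D
Completed: cp=U+055D (starts at byte 6)
Byte[8]=C2: 2-byte lead, need 1 cont bytes. acc=0x2
Byte[9]=BB: continuation. acc=(acc<<6)|0x3B=0xBB
Completed: cp=U+00BB (starts at byte 8)
Byte[10]=6D: 1-byte ASCII. cp=U+006D
Byte[11]=C5: 2-byte lead, need 1 cont bytes. acc=0x5
Byte[12]=BD: continuation. acc=(acc<<6)|0x3D=0x17D
Completed: cp=U+017D (starts at byte 11)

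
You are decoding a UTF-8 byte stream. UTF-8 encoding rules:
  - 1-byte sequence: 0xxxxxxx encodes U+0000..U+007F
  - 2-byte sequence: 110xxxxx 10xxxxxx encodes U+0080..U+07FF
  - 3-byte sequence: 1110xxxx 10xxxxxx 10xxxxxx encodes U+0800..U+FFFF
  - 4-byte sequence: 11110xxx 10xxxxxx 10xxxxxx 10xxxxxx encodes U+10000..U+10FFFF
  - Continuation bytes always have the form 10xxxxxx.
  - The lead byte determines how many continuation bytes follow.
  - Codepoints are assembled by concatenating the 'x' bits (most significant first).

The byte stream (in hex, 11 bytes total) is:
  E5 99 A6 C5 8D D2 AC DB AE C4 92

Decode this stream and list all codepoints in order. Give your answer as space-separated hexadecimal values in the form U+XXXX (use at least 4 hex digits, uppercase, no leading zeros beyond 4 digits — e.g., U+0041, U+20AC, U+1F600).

Byte[0]=E5: 3-byte lead, need 2 cont bytes. acc=0x5
Byte[1]=99: continuation. acc=(acc<<6)|0x19=0x159
Byte[2]=A6: continuation. acc=(acc<<6)|0x26=0x5666
Completed: cp=U+5666 (starts at byte 0)
Byte[3]=C5: 2-byte lead, need 1 cont bytes. acc=0x5
Byte[4]=8D: continuation. acc=(acc<<6)|0x0D=0x14D
Completed: cp=U+014D (starts at byte 3)
Byte[5]=D2: 2-byte lead, need 1 cont bytes. acc=0x12
Byte[6]=AC: continuation. acc=(acc<<6)|0x2C=0x4AC
Completed: cp=U+04AC (starts at byte 5)
Byte[7]=DB: 2-byte lead, need 1 cont bytes. acc=0x1B
Byte[8]=AE: continuation. acc=(acc<<6)|0x2E=0x6EE
Completed: cp=U+06EE (starts at byte 7)
Byte[9]=C4: 2-byte lead, need 1 cont bytes. acc=0x4
Byte[10]=92: continuation. acc=(acc<<6)|0x12=0x112
Completed: cp=U+0112 (starts at byte 9)

Answer: U+5666 U+014D U+04AC U+06EE U+0112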